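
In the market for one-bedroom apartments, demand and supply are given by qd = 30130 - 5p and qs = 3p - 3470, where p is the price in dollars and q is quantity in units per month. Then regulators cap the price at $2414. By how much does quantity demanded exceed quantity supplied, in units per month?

Equilibrium: 30130 - 5p = 3p - 3470, so 33600 = 8p and p* = 4200, q* = 9130.
Since 2414 < 4200, the ceiling is binding.
At p = 2414: qd = 30130 - 5·2414 = 18060 and qs = 3·2414 - 3470 = 3772.
Shortage = qd - qs = 18060 - 3772 = 14288.

14288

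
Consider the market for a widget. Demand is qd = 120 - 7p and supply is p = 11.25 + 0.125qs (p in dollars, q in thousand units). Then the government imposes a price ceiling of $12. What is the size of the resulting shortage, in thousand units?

30

Rearranging supply gives qs = 8p - 90. Setting quantity demanded equal to quantity supplied, 120 - 7p = 8p - 90, gives p* = 14 and q* = 22.
Because the ceiling (12) lies below the market-clearing price, it is binding.
At p = 12: qd = 120 - 7·12 = 36 and qs = 8·12 - 90 = 6.
Shortage = qd - qs = 36 - 6 = 30.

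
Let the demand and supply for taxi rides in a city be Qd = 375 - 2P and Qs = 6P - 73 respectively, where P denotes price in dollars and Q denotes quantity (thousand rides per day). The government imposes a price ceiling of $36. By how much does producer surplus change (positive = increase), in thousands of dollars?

Without the control the market clears where 375 - 2P = 6P - 73, i.e. P* = 56 and Q* = 263.
Because the ceiling (36) lies below the market-clearing price, it is binding.
At P = 36: Qd = 375 - 2·36 = 303 and Qs = 6·36 - 73 = 143.
Producer surplus without the control is ½ · (56 - 73/6) · 263 = 69169/12.
With the ceiling, producers sell 143 units at 36, so PS = ½ · (36 - 73/6) · 143 = 20449/12.
Change in producer surplus = 20449/12 - 69169/12 = -4060.

-4060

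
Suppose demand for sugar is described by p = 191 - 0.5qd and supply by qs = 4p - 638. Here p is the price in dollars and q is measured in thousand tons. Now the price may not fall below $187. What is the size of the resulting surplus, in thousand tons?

102

Rearranging demand gives qd = 382 - 2p. Equilibrium: 382 - 2p = 4p - 638, so 1020 = 6p and p* = 170, q* = 42.
The floor of 187 is above the equilibrium price 170, so it binds.
At p = 187: qd = 382 - 2·187 = 8 and qs = 4·187 - 638 = 110.
Surplus = qs - qd = 110 - 8 = 102.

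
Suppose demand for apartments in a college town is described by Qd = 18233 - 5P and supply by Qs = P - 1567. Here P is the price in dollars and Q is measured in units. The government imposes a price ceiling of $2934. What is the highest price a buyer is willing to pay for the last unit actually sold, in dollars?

In a free market, 18233 - 5P = P - 1567 gives the equilibrium P* = 3300, Q* = 1733.
Because the ceiling (2934) lies below the market-clearing price, it is binding.
At P = 2934: Qd = 18233 - 5·2934 = 3563 and Qs = 2934 - 1567 = 1367.
Only 1367 units reach the market. On the demand curve, the marginal buyer's willingness to pay at Q = 1367 is (18233 - 1367)/5 = 3373.2.

3373.2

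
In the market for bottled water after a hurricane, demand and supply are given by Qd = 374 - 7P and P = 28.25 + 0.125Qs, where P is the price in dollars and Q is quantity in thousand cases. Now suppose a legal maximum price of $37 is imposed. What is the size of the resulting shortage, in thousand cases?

Rearranging supply gives Qs = 8P - 226. Without the control the market clears where 374 - 7P = 8P - 226, i.e. P* = 40 and Q* = 94.
Because the ceiling (37) lies below the market-clearing price, it is binding.
At P = 37: Qd = 374 - 7·37 = 115 and Qs = 8·37 - 226 = 70.
Shortage = Qd - Qs = 115 - 70 = 45.

45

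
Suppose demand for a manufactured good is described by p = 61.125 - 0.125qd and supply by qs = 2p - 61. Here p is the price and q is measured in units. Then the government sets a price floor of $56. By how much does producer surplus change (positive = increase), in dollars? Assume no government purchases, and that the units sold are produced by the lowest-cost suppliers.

25

Rearranging demand gives qd = 489 - 8p. Setting quantity demanded equal to quantity supplied, 489 - 8p = 2p - 61, gives p* = 55 and q* = 49.
Since 56 > 55, the floor is binding.
At p = 56: qd = 489 - 8·56 = 41 and qs = 2·56 - 61 = 51.
Producer surplus without the control is ½ · (55 - 30.5) · 49 = 600.25.
With the floor, 41 units are sold at 56. The supply price at q = 41 is 51, so PS = ½ · [(56 - 30.5) + (56 - 51)] · 41 = 625.25.
Change in producer surplus = 625.25 - 600.25 = 25.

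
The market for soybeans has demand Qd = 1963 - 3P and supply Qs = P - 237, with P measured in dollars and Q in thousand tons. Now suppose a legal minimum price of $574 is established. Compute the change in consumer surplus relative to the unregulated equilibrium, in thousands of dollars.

-6648

Without the control the market clears where 1963 - 3P = P - 237, i.e. P* = 550 and Q* = 313.
Since 574 > 550, the floor is binding.
At P = 574: Qd = 1963 - 3·574 = 241 and Qs = 574 - 237 = 337.
Consumer surplus without the control is ½ · (1963/3 - 550) · 313 = 97969/6.
With the floor, consumers buy 241 units at 574, so CS = ½ · (1963/3 - 574) · 241 = 58081/6.
Change in consumer surplus = 58081/6 - 97969/6 = -6648.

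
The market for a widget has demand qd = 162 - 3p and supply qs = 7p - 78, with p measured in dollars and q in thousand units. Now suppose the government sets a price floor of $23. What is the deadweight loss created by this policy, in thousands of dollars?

Without the control the market clears where 162 - 3p = 7p - 78, i.e. p* = 24 and q* = 90.
The floor of 23 is below the equilibrium price 24, so it is not binding; the market clears at p* = 24, q* = 90.
Since the control does not bind, no trades are prevented and deadweight loss is zero.

0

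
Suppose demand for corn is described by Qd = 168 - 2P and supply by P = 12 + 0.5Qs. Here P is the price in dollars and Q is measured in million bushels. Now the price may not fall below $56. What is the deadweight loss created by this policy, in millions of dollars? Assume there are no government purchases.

128

Rearranging supply gives Qs = 2P - 24. Setting quantity demanded equal to quantity supplied, 168 - 2P = 2P - 24, gives P* = 48 and Q* = 72.
Because the floor (56) lies above the market-clearing price, it is binding.
At P = 56: Qd = 168 - 2·56 = 56 and Qs = 2·56 - 24 = 88.
Quantity traded falls to 56. At Q = 56 the demand price is (168 - 56)/2 = 56 and the supply price is (24 + 56)/2 = 40.
Deadweight loss = ½ · (56 - 40) · (72 - 56) = ½ · 16 · 16 = 128.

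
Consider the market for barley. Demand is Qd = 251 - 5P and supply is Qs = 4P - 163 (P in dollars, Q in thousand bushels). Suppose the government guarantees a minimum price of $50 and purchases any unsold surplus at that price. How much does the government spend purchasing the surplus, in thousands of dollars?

Without the control the market clears where 251 - 5P = 4P - 163, i.e. P* = 46 and Q* = 21.
The floor of 50 is above the equilibrium price 46, so it binds.
At P = 50: Qd = 251 - 5·50 = 1 and Qs = 4·50 - 163 = 37.
Surplus = Qs - Qd = 36.
Government expenditure = surplus × support price = 36 × 50 = 1800.

1800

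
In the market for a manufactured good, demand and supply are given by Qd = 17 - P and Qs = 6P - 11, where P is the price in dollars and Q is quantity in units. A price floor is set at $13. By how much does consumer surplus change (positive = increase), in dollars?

Without the control the market clears where 17 - P = 6P - 11, i.e. P* = 4 and Q* = 13.
Since 13 > 4, the floor is binding.
At P = 13: Qd = 17 - 13 = 4 and Qs = 6·13 - 11 = 67.
Consumer surplus without the control is ½ · (17 - 4) · 13 = 84.5.
With the floor, consumers buy 4 units at 13, so CS = ½ · (17 - 13) · 4 = 8.
Change in consumer surplus = 8 - 84.5 = -76.5.

-76.5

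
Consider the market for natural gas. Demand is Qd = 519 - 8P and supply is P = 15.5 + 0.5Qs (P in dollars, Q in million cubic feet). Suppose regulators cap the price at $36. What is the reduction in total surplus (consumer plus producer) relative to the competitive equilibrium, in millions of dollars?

Rearranging supply gives Qs = 2P - 31. Without the control the market clears where 519 - 8P = 2P - 31, i.e. P* = 55 and Q* = 79.
The ceiling of 36 is below the equilibrium price 55, so it binds.
At P = 36: Qd = 519 - 8·36 = 231 and Qs = 2·36 - 31 = 41.
Quantity traded falls to 41. At Q = 41 the demand price is (519 - 41)/8 = 59.75 and the supply price is (31 + 41)/2 = 36.
Deadweight loss = ½ · (59.75 - 36) · (79 - 41) = ½ · 23.75 · 38 = 451.25.

451.25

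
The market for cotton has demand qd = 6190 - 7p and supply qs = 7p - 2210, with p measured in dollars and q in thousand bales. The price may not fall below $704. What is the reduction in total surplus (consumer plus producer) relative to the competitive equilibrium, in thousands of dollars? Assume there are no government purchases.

Setting quantity demanded equal to quantity supplied, 6190 - 7p = 7p - 2210, gives p* = 600 and q* = 1990.
The floor of 704 is above the equilibrium price 600, so it binds.
At p = 704: qd = 6190 - 7·704 = 1262 and qs = 7·704 - 2210 = 2718.
Quantity traded falls to 1262. At q = 1262 the demand price is (6190 - 1262)/7 = 704 and the supply price is (2210 + 1262)/7 = 496.
Deadweight loss = ½ · (704 - 496) · (1990 - 1262) = ½ · 208 · 728 = 75712.

75712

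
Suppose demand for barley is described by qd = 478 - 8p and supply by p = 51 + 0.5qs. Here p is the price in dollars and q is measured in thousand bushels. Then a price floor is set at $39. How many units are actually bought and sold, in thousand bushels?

14

Rearranging supply gives qs = 2p - 102. Equilibrium: 478 - 8p = 2p - 102, so 580 = 10p and p* = 58, q* = 14.
The floor of 39 is below the equilibrium price 58, so it is not binding; the market clears at p* = 58, q* = 14.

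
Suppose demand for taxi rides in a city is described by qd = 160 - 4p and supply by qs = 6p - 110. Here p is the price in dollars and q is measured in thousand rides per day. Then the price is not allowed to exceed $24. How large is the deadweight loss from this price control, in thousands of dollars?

Setting quantity demanded equal to quantity supplied, 160 - 4p = 6p - 110, gives p* = 27 and q* = 52.
Since 24 < 27, the ceiling is binding.
At p = 24: qd = 160 - 4·24 = 64 and qs = 6·24 - 110 = 34.
Quantity traded falls to 34. At q = 34 the demand price is (160 - 34)/4 = 31.5 and the supply price is (110 + 34)/6 = 24.
Deadweight loss = ½ · (31.5 - 24) · (52 - 34) = ½ · 7.5 · 18 = 67.5.

67.5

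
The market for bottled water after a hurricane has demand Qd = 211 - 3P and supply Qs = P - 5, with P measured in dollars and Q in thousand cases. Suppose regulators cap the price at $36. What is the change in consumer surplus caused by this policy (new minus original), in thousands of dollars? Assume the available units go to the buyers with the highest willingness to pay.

Setting quantity demanded equal to quantity supplied, 211 - 3P = P - 5, gives P* = 54 and Q* = 49.
The ceiling of 36 is below the equilibrium price 54, so it binds.
At P = 36: Qd = 211 - 3·36 = 103 and Qs = 36 - 5 = 31.
Consumer surplus without the control is ½ · (211/3 - 54) · 49 = 2401/6.
With the ceiling, 31 units are sold at 36 (assume they go to the highest-value buyers). The demand price at Q = 31 is 60, so CS = ½ · [(211/3 - 36) + (60 - 36)] · 31 = 5425/6.
Change in consumer surplus = 5425/6 - 2401/6 = 504.

504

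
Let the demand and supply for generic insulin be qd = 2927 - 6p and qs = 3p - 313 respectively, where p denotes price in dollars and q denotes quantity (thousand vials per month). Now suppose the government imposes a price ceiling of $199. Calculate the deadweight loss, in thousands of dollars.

58322.25

In a free market, 2927 - 6p = 3p - 313 gives the equilibrium p* = 360, q* = 767.
Since 199 < 360, the ceiling is binding.
At p = 199: qd = 2927 - 6·199 = 1733 and qs = 3·199 - 313 = 284.
Quantity traded falls to 284. At q = 284 the demand price is (2927 - 284)/6 = 440.5 and the supply price is (313 + 284)/3 = 199.
Deadweight loss = ½ · (440.5 - 199) · (767 - 284) = ½ · 241.5 · 483 = 58322.25.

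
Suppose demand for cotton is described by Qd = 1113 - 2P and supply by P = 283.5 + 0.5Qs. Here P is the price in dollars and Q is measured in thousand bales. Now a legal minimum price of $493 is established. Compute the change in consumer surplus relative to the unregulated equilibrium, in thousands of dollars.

Rearranging supply gives Qs = 2P - 567. Setting quantity demanded equal to quantity supplied, 1113 - 2P = 2P - 567, gives P* = 420 and Q* = 273.
The floor of 493 is above the equilibrium price 420, so it binds.
At P = 493: Qd = 1113 - 2·493 = 127 and Qs = 2·493 - 567 = 419.
Consumer surplus without the control is ½ · (556.5 - 420) · 273 = 18632.25.
With the floor, consumers buy 127 units at 493, so CS = ½ · (556.5 - 493) · 127 = 4032.25.
Change in consumer surplus = 4032.25 - 18632.25 = -14600.

-14600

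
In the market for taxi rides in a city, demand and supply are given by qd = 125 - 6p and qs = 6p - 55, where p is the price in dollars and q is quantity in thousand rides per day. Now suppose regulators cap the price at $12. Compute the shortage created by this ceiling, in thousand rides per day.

36

Setting quantity demanded equal to quantity supplied, 125 - 6p = 6p - 55, gives p* = 15 and q* = 35.
Because the ceiling (12) lies below the market-clearing price, it is binding.
At p = 12: qd = 125 - 6·12 = 53 and qs = 6·12 - 55 = 17.
Shortage = qd - qs = 53 - 17 = 36.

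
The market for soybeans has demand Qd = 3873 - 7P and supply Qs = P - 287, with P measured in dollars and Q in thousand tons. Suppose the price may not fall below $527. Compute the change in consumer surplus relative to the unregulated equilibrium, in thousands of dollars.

Without the control the market clears where 3873 - 7P = P - 287, i.e. P* = 520 and Q* = 233.
Because the floor (527) lies above the market-clearing price, it is binding.
At P = 527: Qd = 3873 - 7·527 = 184 and Qs = 527 - 287 = 240.
Consumer surplus without the control is ½ · (3873/7 - 520) · 233 = 54289/14.
With the floor, consumers buy 184 units at 527, so CS = ½ · (3873/7 - 527) · 184 = 16928/7.
Change in consumer surplus = 16928/7 - 54289/14 = -1459.5.

-1459.5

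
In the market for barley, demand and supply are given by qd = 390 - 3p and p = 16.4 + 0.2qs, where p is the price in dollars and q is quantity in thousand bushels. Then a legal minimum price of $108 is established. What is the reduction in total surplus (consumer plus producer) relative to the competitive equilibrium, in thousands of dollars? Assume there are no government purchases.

Rearranging supply gives qs = 5p - 82. Without the control the market clears where 390 - 3p = 5p - 82, i.e. p* = 59 and q* = 213.
Since 108 > 59, the floor is binding.
At p = 108: qd = 390 - 3·108 = 66 and qs = 5·108 - 82 = 458.
Quantity traded falls to 66. At q = 66 the demand price is (390 - 66)/3 = 108 and the supply price is (82 + 66)/5 = 29.6.
Deadweight loss = ½ · (108 - 29.6) · (213 - 66) = ½ · 78.4 · 147 = 5762.4.

5762.4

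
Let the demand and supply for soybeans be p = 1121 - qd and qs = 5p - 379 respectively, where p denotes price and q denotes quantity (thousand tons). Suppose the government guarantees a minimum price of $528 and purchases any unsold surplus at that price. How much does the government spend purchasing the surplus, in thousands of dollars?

880704

Rearranging demand gives qd = 1121 - p. Equilibrium: 1121 - p = 5p - 379, so 1500 = 6p and p* = 250, q* = 871.
Since 528 > 250, the floor is binding.
At p = 528: qd = 1121 - 528 = 593 and qs = 5·528 - 379 = 2261.
Surplus = qs - qd = 1668.
Government expenditure = surplus × support price = 1668 × 528 = 880704.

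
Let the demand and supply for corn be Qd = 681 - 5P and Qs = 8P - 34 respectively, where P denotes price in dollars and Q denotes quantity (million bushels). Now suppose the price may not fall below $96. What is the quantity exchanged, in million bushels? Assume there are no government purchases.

Setting quantity demanded equal to quantity supplied, 681 - 5P = 8P - 34, gives P* = 55 and Q* = 406.
Because the floor (96) lies above the market-clearing price, it is binding.
At P = 96: Qd = 681 - 5·96 = 201 and Qs = 8·96 - 34 = 734.
The quantity actually transacted is the short side, demand: 201.

201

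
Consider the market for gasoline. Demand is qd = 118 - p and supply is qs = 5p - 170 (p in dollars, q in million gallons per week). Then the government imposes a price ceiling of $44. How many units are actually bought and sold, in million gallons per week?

50

Equilibrium: 118 - p = 5p - 170, so 288 = 6p and p* = 48, q* = 70.
Because the ceiling (44) lies below the market-clearing price, it is binding.
At p = 44: qd = 118 - 44 = 74 and qs = 5·44 - 170 = 50.
The quantity actually transacted is the short side, supply: 50.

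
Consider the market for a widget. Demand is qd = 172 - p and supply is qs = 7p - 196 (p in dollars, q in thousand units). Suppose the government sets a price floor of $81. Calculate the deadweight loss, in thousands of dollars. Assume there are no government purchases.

In a free market, 172 - p = 7p - 196 gives the equilibrium p* = 46, q* = 126.
Since 81 > 46, the floor is binding.
At p = 81: qd = 172 - 81 = 91 and qs = 7·81 - 196 = 371.
Quantity traded falls to 91. At q = 91 the demand price is 172 - 91 = 81 and the supply price is (196 + 91)/7 = 41.
Deadweight loss = ½ · (81 - 41) · (126 - 91) = ½ · 40 · 35 = 700.

700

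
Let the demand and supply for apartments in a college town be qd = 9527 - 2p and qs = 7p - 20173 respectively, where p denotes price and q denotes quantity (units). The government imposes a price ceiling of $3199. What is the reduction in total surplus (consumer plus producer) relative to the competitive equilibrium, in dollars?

Without the control the market clears where 9527 - 2p = 7p - 20173, i.e. p* = 3300 and q* = 2927.
The ceiling of 3199 is below the equilibrium price 3300, so it binds.
At p = 3199: qd = 9527 - 2·3199 = 3129 and qs = 7·3199 - 20173 = 2220.
Quantity traded falls to 2220. At q = 2220 the demand price is (9527 - 2220)/2 = 3653.5 and the supply price is (20173 + 2220)/7 = 3199.
Deadweight loss = ½ · (3653.5 - 3199) · (2927 - 2220) = ½ · 454.5 · 707 = 160665.75.

160665.75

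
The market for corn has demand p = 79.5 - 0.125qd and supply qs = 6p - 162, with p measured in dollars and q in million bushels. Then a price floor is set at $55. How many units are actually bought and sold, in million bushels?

180

Rearranging demand gives qd = 636 - 8p. Setting quantity demanded equal to quantity supplied, 636 - 8p = 6p - 162, gives p* = 57 and q* = 180.
The floor of 55 is below the equilibrium price 57, so it is not binding; the market clears at p* = 57, q* = 180.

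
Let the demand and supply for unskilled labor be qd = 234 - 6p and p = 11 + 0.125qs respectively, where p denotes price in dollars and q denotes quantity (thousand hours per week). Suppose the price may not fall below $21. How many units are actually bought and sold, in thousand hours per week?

96

Rearranging supply gives qs = 8p - 88. In a free market, 234 - 6p = 8p - 88 gives the equilibrium p* = 23, q* = 96.
The floor of 21 is below the equilibrium price 23, so it is not binding; the market clears at p* = 23, q* = 96.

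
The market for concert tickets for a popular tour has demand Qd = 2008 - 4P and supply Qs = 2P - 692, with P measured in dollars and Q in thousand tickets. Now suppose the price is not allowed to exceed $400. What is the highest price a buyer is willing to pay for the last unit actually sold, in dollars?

475

Setting quantity demanded equal to quantity supplied, 2008 - 4P = 2P - 692, gives P* = 450 and Q* = 208.
The ceiling of 400 is below the equilibrium price 450, so it binds.
At P = 400: Qd = 2008 - 4·400 = 408 and Qs = 2·400 - 692 = 108.
Only 108 units reach the market. On the demand curve, the marginal buyer's willingness to pay at Q = 108 is (2008 - 108)/4 = 475.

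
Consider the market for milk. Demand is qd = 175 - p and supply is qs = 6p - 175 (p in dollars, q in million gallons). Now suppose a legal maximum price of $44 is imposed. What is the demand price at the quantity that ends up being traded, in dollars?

In a free market, 175 - p = 6p - 175 gives the equilibrium p* = 50, q* = 125.
Since 44 < 50, the ceiling is binding.
At p = 44: qd = 175 - 44 = 131 and qs = 6·44 - 175 = 89.
Only 89 units reach the market. On the demand curve, the marginal buyer's willingness to pay at q = 89 is (175 - 89) = 86.

86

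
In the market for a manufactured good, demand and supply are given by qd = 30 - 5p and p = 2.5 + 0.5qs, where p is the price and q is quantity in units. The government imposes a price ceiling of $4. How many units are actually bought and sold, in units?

Rearranging supply gives qs = 2p - 5. Setting quantity demanded equal to quantity supplied, 30 - 5p = 2p - 5, gives p* = 5 and q* = 5.
Since 4 < 5, the ceiling is binding.
At p = 4: qd = 30 - 5·4 = 10 and qs = 2·4 - 5 = 3.
The quantity actually transacted is the short side, supply: 3.

3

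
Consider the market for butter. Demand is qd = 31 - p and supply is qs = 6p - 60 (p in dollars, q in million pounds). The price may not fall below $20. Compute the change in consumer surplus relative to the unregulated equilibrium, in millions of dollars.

-101.5

Without the control the market clears where 31 - p = 6p - 60, i.e. p* = 13 and q* = 18.
The floor of 20 is above the equilibrium price 13, so it binds.
At p = 20: qd = 31 - 20 = 11 and qs = 6·20 - 60 = 60.
Consumer surplus without the control is ½ · (31 - 13) · 18 = 162.
With the floor, consumers buy 11 units at 20, so CS = ½ · (31 - 20) · 11 = 60.5.
Change in consumer surplus = 60.5 - 162 = -101.5.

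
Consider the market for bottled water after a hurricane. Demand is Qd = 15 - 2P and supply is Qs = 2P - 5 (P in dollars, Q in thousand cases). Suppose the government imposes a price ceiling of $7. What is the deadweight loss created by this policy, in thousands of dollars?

0

In a free market, 15 - 2P = 2P - 5 gives the equilibrium P* = 5, Q* = 5.
The ceiling of 7 is above the equilibrium price 5, so it is not binding; the market clears at P* = 5, Q* = 5.
Since the control does not bind, no trades are prevented and deadweight loss is zero.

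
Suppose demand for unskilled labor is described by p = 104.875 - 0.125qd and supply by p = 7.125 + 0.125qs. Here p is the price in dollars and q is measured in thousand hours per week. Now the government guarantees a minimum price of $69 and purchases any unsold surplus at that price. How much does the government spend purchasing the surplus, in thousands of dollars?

14352

Rearranging demand gives qd = 839 - 8p; rearranging supply gives qs = 8p - 57. Equilibrium: 839 - 8p = 8p - 57, so 896 = 16p and p* = 56, q* = 391.
Since 69 > 56, the floor is binding.
At p = 69: qd = 839 - 8·69 = 287 and qs = 8·69 - 57 = 495.
Surplus = qs - qd = 208.
Government expenditure = surplus × support price = 208 × 69 = 14352.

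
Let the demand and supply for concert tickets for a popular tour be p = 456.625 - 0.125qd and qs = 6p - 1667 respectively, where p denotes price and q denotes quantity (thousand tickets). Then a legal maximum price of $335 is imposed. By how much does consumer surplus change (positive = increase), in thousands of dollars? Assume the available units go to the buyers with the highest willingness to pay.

10878.75

Rearranging demand gives qd = 3653 - 8p. In a free market, 3653 - 8p = 6p - 1667 gives the equilibrium p* = 380, q* = 613.
The ceiling of 335 is below the equilibrium price 380, so it binds.
At p = 335: qd = 3653 - 8·335 = 973 and qs = 6·335 - 1667 = 343.
Consumer surplus without the control is ½ · (456.625 - 380) · 613 = 23485.5625.
With the ceiling, 343 units are sold at 335 (assume they go to the highest-value buyers). The demand price at q = 343 is 413.75, so CS = ½ · [(456.625 - 335) + (413.75 - 335)] · 343 = 34364.3125.
Change in consumer surplus = 34364.3125 - 23485.5625 = 10878.75.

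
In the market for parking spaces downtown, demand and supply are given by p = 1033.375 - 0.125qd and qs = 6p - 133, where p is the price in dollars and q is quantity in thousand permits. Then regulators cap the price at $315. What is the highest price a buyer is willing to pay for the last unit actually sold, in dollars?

813.75

Rearranging demand gives qd = 8267 - 8p. Setting quantity demanded equal to quantity supplied, 8267 - 8p = 6p - 133, gives p* = 600 and q* = 3467.
Since 315 < 600, the ceiling is binding.
At p = 315: qd = 8267 - 8·315 = 5747 and qs = 6·315 - 133 = 1757.
Only 1757 units reach the market. On the demand curve, the marginal buyer's willingness to pay at q = 1757 is (8267 - 1757)/8 = 813.75.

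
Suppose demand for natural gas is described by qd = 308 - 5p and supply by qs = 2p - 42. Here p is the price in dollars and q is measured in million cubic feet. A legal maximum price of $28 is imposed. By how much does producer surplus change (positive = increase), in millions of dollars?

-792

In a free market, 308 - 5p = 2p - 42 gives the equilibrium p* = 50, q* = 58.
Because the ceiling (28) lies below the market-clearing price, it is binding.
At p = 28: qd = 308 - 5·28 = 168 and qs = 2·28 - 42 = 14.
Producer surplus without the control is ½ · (50 - 21) · 58 = 841.
With the ceiling, producers sell 14 units at 28, so PS = ½ · (28 - 21) · 14 = 49.
Change in producer surplus = 49 - 841 = -792.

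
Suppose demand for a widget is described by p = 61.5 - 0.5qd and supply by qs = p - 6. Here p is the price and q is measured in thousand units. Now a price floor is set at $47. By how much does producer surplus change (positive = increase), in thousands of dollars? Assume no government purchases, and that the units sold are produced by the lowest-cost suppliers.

84

Rearranging demand gives qd = 123 - 2p. Setting quantity demanded equal to quantity supplied, 123 - 2p = p - 6, gives p* = 43 and q* = 37.
Because the floor (47) lies above the market-clearing price, it is binding.
At p = 47: qd = 123 - 2·47 = 29 and qs = 47 - 6 = 41.
Producer surplus without the control is ½ · (43 - 6) · 37 = 684.5.
With the floor, 29 units are sold at 47. The supply price at q = 29 is 35, so PS = ½ · [(47 - 6) + (47 - 35)] · 29 = 768.5.
Change in producer surplus = 768.5 - 684.5 = 84.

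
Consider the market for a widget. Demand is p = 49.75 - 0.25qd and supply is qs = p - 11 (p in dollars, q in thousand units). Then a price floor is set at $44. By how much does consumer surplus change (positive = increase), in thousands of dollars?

-54

Rearranging demand gives qd = 199 - 4p. Equilibrium: 199 - 4p = p - 11, so 210 = 5p and p* = 42, q* = 31.
The floor of 44 is above the equilibrium price 42, so it binds.
At p = 44: qd = 199 - 4·44 = 23 and qs = 44 - 11 = 33.
Consumer surplus without the control is ½ · (49.75 - 42) · 31 = 120.125.
With the floor, consumers buy 23 units at 44, so CS = ½ · (49.75 - 44) · 23 = 66.125.
Change in consumer surplus = 66.125 - 120.125 = -54.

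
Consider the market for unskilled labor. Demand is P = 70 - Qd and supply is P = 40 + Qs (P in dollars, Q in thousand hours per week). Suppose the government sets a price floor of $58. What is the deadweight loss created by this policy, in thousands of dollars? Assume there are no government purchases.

Rearranging demand gives Qd = 70 - P; rearranging supply gives Qs = P - 40. Without the control the market clears where 70 - P = P - 40, i.e. P* = 55 and Q* = 15.
The floor of 58 is above the equilibrium price 55, so it binds.
At P = 58: Qd = 70 - 58 = 12 and Qs = 58 - 40 = 18.
Quantity traded falls to 12. At Q = 12 the demand price is 70 - 12 = 58 and the supply price is 40 + 12 = 52.
Deadweight loss = ½ · (58 - 52) · (15 - 12) = ½ · 6 · 3 = 9.

9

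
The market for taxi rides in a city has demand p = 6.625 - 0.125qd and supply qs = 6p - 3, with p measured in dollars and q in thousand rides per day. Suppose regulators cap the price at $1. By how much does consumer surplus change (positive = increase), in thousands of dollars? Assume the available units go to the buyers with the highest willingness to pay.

-11.25

Rearranging demand gives qd = 53 - 8p. Setting quantity demanded equal to quantity supplied, 53 - 8p = 6p - 3, gives p* = 4 and q* = 21.
Since 1 < 4, the ceiling is binding.
At p = 1: qd = 53 - 8·1 = 45 and qs = 6·1 - 3 = 3.
Consumer surplus without the control is ½ · (6.625 - 4) · 21 = 27.5625.
With the ceiling, 3 units are sold at 1 (assume they go to the highest-value buyers). The demand price at q = 3 is 6.25, so CS = ½ · [(6.625 - 1) + (6.25 - 1)] · 3 = 16.3125.
Change in consumer surplus = 16.3125 - 27.5625 = -11.25.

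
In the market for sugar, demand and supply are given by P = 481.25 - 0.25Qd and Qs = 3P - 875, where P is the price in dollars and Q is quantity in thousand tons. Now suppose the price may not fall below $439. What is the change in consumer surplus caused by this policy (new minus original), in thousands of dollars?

Rearranging demand gives Qd = 1925 - 4P. Setting quantity demanded equal to quantity supplied, 1925 - 4P = 3P - 875, gives P* = 400 and Q* = 325.
Because the floor (439) lies above the market-clearing price, it is binding.
At P = 439: Qd = 1925 - 4·439 = 169 and Qs = 3·439 - 875 = 442.
Consumer surplus without the control is ½ · (481.25 - 400) · 325 = 13203.125.
With the floor, consumers buy 169 units at 439, so CS = ½ · (481.25 - 439) · 169 = 3570.125.
Change in consumer surplus = 3570.125 - 13203.125 = -9633.

-9633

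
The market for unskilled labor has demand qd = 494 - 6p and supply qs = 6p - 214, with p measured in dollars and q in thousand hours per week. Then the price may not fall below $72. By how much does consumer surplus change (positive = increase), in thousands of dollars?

Without the control the market clears where 494 - 6p = 6p - 214, i.e. p* = 59 and q* = 140.
Because the floor (72) lies above the market-clearing price, it is binding.
At p = 72: qd = 494 - 6·72 = 62 and qs = 6·72 - 214 = 218.
Consumer surplus without the control is ½ · (247/3 - 59) · 140 = 4900/3.
With the floor, consumers buy 62 units at 72, so CS = ½ · (247/3 - 72) · 62 = 961/3.
Change in consumer surplus = 961/3 - 4900/3 = -1313.

-1313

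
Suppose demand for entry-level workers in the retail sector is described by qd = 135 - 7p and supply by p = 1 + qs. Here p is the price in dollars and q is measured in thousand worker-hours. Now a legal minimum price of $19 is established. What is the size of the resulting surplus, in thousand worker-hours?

16

Rearranging supply gives qs = p - 1. Setting quantity demanded equal to quantity supplied, 135 - 7p = p - 1, gives p* = 17 and q* = 16.
Because the floor (19) lies above the market-clearing price, it is binding.
At p = 19: qd = 135 - 7·19 = 2 and qs = 19 - 1 = 18.
Surplus = qs - qd = 18 - 2 = 16.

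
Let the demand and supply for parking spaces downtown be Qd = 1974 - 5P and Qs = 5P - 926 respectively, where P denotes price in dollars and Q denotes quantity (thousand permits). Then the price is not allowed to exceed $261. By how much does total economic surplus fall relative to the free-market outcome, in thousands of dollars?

4205

Setting quantity demanded equal to quantity supplied, 1974 - 5P = 5P - 926, gives P* = 290 and Q* = 524.
The ceiling of 261 is below the equilibrium price 290, so it binds.
At P = 261: Qd = 1974 - 5·261 = 669 and Qs = 5·261 - 926 = 379.
Quantity traded falls to 379. At Q = 379 the demand price is (1974 - 379)/5 = 319 and the supply price is (926 + 379)/5 = 261.
Deadweight loss = ½ · (319 - 261) · (524 - 379) = ½ · 58 · 145 = 4205.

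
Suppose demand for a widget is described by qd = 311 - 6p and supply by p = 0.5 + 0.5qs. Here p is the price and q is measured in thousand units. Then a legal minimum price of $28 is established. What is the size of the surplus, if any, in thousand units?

0

Rearranging supply gives qs = 2p - 1. In a free market, 311 - 6p = 2p - 1 gives the equilibrium p* = 39, q* = 77.
The floor of 28 is below the equilibrium price 39, so it is not binding; the market clears at p* = 39, q* = 77.
Since the control does not bind, there is no surplus.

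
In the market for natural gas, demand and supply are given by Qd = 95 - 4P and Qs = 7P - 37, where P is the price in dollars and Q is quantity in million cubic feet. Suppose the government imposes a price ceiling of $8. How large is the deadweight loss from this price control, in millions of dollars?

154

Setting quantity demanded equal to quantity supplied, 95 - 4P = 7P - 37, gives P* = 12 and Q* = 47.
The ceiling of 8 is below the equilibrium price 12, so it binds.
At P = 8: Qd = 95 - 4·8 = 63 and Qs = 7·8 - 37 = 19.
Quantity traded falls to 19. At Q = 19 the demand price is (95 - 19)/4 = 19 and the supply price is (37 + 19)/7 = 8.
Deadweight loss = ½ · (19 - 8) · (47 - 19) = ½ · 11 · 28 = 154.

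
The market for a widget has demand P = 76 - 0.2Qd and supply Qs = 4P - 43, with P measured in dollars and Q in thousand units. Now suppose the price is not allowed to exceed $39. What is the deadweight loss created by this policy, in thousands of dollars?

230.4

Rearranging demand gives Qd = 380 - 5P. In a free market, 380 - 5P = 4P - 43 gives the equilibrium P* = 47, Q* = 145.
Since 39 < 47, the ceiling is binding.
At P = 39: Qd = 380 - 5·39 = 185 and Qs = 4·39 - 43 = 113.
Quantity traded falls to 113. At Q = 113 the demand price is (380 - 113)/5 = 53.4 and the supply price is (43 + 113)/4 = 39.
Deadweight loss = ½ · (53.4 - 39) · (145 - 113) = ½ · 14.4 · 32 = 230.4.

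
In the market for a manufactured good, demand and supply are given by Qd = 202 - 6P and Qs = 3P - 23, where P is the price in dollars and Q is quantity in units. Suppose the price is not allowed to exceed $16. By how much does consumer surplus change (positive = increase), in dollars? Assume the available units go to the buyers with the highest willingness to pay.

Setting quantity demanded equal to quantity supplied, 202 - 6P = 3P - 23, gives P* = 25 and Q* = 52.
The ceiling of 16 is below the equilibrium price 25, so it binds.
At P = 16: Qd = 202 - 6·16 = 106 and Qs = 3·16 - 23 = 25.
Consumer surplus without the control is ½ · (101/3 - 25) · 52 = 676/3.
With the ceiling, 25 units are sold at 16 (assume they go to the highest-value buyers). The demand price at Q = 25 is 29.5, so CS = ½ · [(101/3 - 16) + (29.5 - 16)] · 25 = 4675/12.
Change in consumer surplus = 4675/12 - 676/3 = 164.25.

164.25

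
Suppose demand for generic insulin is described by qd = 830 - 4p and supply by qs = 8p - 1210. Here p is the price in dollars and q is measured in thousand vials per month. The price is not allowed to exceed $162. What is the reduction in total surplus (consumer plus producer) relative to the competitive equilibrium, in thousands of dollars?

In a free market, 830 - 4p = 8p - 1210 gives the equilibrium p* = 170, q* = 150.
The ceiling of 162 is below the equilibrium price 170, so it binds.
At p = 162: qd = 830 - 4·162 = 182 and qs = 8·162 - 1210 = 86.
Quantity traded falls to 86. At q = 86 the demand price is (830 - 86)/4 = 186 and the supply price is (1210 + 86)/8 = 162.
Deadweight loss = ½ · (186 - 162) · (150 - 86) = ½ · 24 · 64 = 768.

768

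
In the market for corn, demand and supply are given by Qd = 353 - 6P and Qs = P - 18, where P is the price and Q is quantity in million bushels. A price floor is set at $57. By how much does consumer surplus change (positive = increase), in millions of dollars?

-92

Equilibrium: 353 - 6P = P - 18, so 371 = 7P and P* = 53, Q* = 35.
Since 57 > 53, the floor is binding.
At P = 57: Qd = 353 - 6·57 = 11 and Qs = 57 - 18 = 39.
Consumer surplus without the control is ½ · (353/6 - 53) · 35 = 1225/12.
With the floor, consumers buy 11 units at 57, so CS = ½ · (353/6 - 57) · 11 = 121/12.
Change in consumer surplus = 121/12 - 1225/12 = -92.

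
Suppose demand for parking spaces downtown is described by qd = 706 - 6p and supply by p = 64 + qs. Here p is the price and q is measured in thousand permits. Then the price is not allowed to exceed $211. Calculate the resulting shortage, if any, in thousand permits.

0

Rearranging supply gives qs = p - 64. Setting quantity demanded equal to quantity supplied, 706 - 6p = p - 64, gives p* = 110 and q* = 46.
Since 211 is above p* = 110, the ceiling does not bind and the free-market outcome prevails.
Since the control does not bind, there is no shortage.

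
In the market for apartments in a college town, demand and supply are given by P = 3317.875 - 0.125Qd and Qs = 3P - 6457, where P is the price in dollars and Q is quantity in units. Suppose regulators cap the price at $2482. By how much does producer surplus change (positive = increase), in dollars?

Rearranging demand gives Qd = 26543 - 8P. Without the control the market clears where 26543 - 8P = 3P - 6457, i.e. P* = 3000 and Q* = 2543.
Since 2482 < 3000, the ceiling is binding.
At P = 2482: Qd = 26543 - 8·2482 = 6687 and Qs = 3·2482 - 6457 = 989.
Producer surplus without the control is ½ · (3000 - 6457/3) · 2543 = 6466849/6.
With the ceiling, producers sell 989 units at 2482, so PS = ½ · (2482 - 6457/3) · 989 = 978121/6.
Change in producer surplus = 978121/6 - 6466849/6 = -914788.

-914788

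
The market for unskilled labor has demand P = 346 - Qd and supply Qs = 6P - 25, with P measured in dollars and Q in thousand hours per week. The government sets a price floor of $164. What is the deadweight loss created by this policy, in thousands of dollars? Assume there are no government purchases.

7187.25

Rearranging demand gives Qd = 346 - P. Equilibrium: 346 - P = 6P - 25, so 371 = 7P and P* = 53, Q* = 293.
Because the floor (164) lies above the market-clearing price, it is binding.
At P = 164: Qd = 346 - 164 = 182 and Qs = 6·164 - 25 = 959.
Quantity traded falls to 182. At Q = 182 the demand price is 346 - 182 = 164 and the supply price is (25 + 182)/6 = 34.5.
Deadweight loss = ½ · (164 - 34.5) · (293 - 182) = ½ · 129.5 · 111 = 7187.25.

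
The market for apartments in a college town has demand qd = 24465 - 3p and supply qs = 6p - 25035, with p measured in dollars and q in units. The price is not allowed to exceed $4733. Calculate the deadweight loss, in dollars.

5294601

Setting quantity demanded equal to quantity supplied, 24465 - 3p = 6p - 25035, gives p* = 5500 and q* = 7965.
Since 4733 < 5500, the ceiling is binding.
At p = 4733: qd = 24465 - 3·4733 = 10266 and qs = 6·4733 - 25035 = 3363.
Quantity traded falls to 3363. At q = 3363 the demand price is (24465 - 3363)/3 = 7034 and the supply price is (25035 + 3363)/6 = 4733.
Deadweight loss = ½ · (7034 - 4733) · (7965 - 3363) = ½ · 2301 · 4602 = 5294601.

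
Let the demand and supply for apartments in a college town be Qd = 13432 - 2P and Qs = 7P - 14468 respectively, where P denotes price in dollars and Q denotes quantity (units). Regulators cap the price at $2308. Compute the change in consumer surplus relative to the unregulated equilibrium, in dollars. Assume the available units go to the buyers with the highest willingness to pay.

-6347088

Without the control the market clears where 13432 - 2P = 7P - 14468, i.e. P* = 3100 and Q* = 7232.
Because the ceiling (2308) lies below the market-clearing price, it is binding.
At P = 2308: Qd = 13432 - 2·2308 = 8816 and Qs = 7·2308 - 14468 = 1688.
Consumer surplus without the control is ½ · (6716 - 3100) · 7232 = 13075456.
With the ceiling, 1688 units are sold at 2308 (assume they go to the highest-value buyers). The demand price at Q = 1688 is 5872, so CS = ½ · [(6716 - 2308) + (5872 - 2308)] · 1688 = 6728368.
Change in consumer surplus = 6728368 - 13075456 = -6347088.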